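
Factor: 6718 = 2^1*3359^1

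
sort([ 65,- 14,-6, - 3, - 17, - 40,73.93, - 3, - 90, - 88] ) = [ - 90, - 88,- 40, - 17, - 14,  -  6, - 3, - 3, 65,73.93]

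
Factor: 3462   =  2^1*3^1*577^1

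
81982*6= 491892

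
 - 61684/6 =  - 30842/3 = -  10280.67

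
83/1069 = 83/1069= 0.08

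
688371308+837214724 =1525586032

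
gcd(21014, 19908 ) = 1106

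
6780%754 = 748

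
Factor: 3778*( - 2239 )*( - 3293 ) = 2^1*37^1*89^1*1889^1  *2239^1 = 27855296006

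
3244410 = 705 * 4602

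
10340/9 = 10340/9 = 1148.89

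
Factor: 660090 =2^1*3^1*5^1*22003^1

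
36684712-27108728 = 9575984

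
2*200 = 400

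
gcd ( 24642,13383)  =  9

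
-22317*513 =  - 11448621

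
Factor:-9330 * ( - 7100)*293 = 19409199000 = 2^3* 3^1 *5^3*71^1*293^1 *311^1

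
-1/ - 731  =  1/731 = 0.00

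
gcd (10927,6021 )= 223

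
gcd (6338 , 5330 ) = 2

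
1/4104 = 1/4104 =0.00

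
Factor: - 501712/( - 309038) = 250856/154519=2^3*  191^(-1)*809^( - 1)*31357^1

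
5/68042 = 5/68042= 0.00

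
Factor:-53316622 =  - 2^1*19^1 * 23^1*53^1*1151^1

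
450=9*50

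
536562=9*59618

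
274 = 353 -79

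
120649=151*799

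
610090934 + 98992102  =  709083036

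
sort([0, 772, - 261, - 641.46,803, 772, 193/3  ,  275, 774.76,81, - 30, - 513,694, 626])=[ - 641.46,-513, - 261 , - 30,0, 193/3,81, 275,626,694,772,772,774.76, 803] 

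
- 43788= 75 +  - 43863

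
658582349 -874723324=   -  216140975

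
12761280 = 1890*6752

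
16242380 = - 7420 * ( - 2189) 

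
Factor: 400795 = 5^1*71^1 * 1129^1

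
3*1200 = 3600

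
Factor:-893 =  - 19^1 * 47^1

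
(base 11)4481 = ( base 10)5897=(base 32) 5o9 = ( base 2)1011100001001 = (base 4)1130021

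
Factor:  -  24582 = - 2^1*3^1*17^1*241^1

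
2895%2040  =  855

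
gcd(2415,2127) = 3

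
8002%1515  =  427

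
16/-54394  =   - 8/27197 =- 0.00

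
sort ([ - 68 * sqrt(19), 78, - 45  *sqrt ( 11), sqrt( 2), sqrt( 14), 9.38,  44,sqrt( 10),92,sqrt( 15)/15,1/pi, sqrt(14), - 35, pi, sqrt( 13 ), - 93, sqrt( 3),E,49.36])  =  [ - 68 * sqrt ( 19) ,  -  45* sqrt(11), - 93,-35, sqrt ( 15)/15,  1/pi, sqrt( 2), sqrt(3), E, pi,sqrt( 10),sqrt( 13), sqrt( 14), sqrt(14),  9.38, 44,  49.36,78, 92] 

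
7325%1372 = 465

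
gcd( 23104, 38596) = 4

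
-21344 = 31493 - 52837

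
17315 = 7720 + 9595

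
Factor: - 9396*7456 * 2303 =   -  2^7*3^4*7^2  *29^1 *47^1 * 233^1 = -161340294528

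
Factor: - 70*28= - 2^3*5^1*7^2  =  - 1960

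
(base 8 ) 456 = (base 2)100101110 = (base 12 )212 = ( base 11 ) 255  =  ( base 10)302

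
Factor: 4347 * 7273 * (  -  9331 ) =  - 295006385961= - 3^3*7^3 * 23^1*31^1 * 43^1*1039^1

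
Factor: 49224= 2^3 * 3^1*7^1*293^1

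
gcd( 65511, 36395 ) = 7279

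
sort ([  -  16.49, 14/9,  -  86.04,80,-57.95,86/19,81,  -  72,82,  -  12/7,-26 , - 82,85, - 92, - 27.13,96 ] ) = [ - 92,- 86.04, - 82,-72,-57.95, - 27.13, -26, - 16.49,-12/7, 14/9,86/19, 80, 81,82,85,96]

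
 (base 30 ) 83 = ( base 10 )243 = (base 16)F3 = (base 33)7c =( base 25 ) 9I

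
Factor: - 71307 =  - 3^3*19^1*139^1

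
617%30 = 17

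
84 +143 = 227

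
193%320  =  193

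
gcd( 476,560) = 28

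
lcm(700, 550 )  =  7700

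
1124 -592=532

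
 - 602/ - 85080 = 301/42540 = 0.01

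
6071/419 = 6071/419 = 14.49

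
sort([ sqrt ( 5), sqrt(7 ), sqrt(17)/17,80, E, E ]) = [ sqrt(17)/17,sqrt( 5) , sqrt ( 7), E,E, 80]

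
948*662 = 627576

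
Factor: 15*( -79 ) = - 3^1*5^1*79^1 =-1185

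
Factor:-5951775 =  - 3^1*5^2* 79357^1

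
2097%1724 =373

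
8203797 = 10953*749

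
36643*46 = 1685578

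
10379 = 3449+6930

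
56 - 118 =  -62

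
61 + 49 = 110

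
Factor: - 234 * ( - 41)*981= 9411714 = 2^1*3^4 * 13^1*41^1*109^1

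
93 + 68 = 161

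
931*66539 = 61947809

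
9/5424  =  3/1808 = 0.00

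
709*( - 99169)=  - 70310821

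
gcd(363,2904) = 363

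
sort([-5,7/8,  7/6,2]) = [ - 5  ,  7/8,7/6,2] 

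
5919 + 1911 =7830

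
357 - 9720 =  - 9363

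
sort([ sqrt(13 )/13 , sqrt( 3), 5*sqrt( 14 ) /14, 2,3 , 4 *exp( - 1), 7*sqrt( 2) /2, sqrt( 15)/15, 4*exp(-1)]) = [sqrt(15 ) /15, sqrt( 13) /13, 5 * sqrt (14)/14, 4 * exp(-1) , 4*exp(-1 ), sqrt(3),2,3,7 * sqrt(2 )/2]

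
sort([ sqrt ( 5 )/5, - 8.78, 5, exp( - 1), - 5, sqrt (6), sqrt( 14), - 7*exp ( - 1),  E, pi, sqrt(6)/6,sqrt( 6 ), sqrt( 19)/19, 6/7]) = [ - 8.78 , - 5 , -7* exp ( - 1), sqrt( 19)/19, exp(- 1 ), sqrt( 6)/6, sqrt (5)/5, 6/7,sqrt( 6),sqrt( 6 ),E, pi, sqrt (14 ) , 5]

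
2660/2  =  1330 = 1330.00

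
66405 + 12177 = 78582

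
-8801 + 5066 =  - 3735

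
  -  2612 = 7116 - 9728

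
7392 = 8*924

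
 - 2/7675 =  - 1 + 7673/7675 = - 0.00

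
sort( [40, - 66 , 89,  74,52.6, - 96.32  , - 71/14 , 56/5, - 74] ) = [  -  96.32,  -  74, - 66,-71/14 , 56/5,40,  52.6, 74,89 ]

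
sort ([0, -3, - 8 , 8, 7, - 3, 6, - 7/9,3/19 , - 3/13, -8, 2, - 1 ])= [ - 8,  -  8, - 3, - 3 , - 1, - 7/9,  -  3/13, 0,3/19,2, 6, 7,  8] 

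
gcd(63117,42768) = 9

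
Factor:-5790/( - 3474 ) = 5/3 =3^( - 1)*5^1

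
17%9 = 8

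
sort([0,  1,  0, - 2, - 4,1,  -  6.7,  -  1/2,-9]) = [ - 9,-6.7 , - 4,-2,-1/2, 0, 0,1 , 1 ]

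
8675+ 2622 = 11297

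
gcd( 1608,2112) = 24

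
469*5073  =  2379237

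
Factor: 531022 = 2^1*265511^1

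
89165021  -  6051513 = 83113508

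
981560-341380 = 640180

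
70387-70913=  - 526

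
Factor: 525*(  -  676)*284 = - 2^4*3^1*5^2*7^1*13^2*71^1 = - 100791600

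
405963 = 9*45107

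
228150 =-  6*(-38025) 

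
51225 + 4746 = 55971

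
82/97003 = 82/97003 = 0.00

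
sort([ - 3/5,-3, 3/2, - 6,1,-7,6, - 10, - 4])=[ - 10, - 7, - 6, - 4, - 3, - 3/5, 1, 3/2, 6]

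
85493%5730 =5273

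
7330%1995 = 1345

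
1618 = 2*809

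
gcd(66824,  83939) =1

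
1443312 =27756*52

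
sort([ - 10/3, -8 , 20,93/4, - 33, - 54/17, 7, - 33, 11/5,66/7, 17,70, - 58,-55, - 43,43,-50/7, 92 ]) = [-58,-55, - 43,  -  33, - 33, -8 , - 50/7, - 10/3,-54/17,11/5,7,66/7,17,20,93/4, 43,70,92]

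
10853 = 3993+6860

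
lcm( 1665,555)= 1665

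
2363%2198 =165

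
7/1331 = 7/1331 = 0.01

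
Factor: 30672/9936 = 23^( -1)*71^1=71/23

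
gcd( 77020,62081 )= 1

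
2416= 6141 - 3725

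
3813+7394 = 11207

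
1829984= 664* 2756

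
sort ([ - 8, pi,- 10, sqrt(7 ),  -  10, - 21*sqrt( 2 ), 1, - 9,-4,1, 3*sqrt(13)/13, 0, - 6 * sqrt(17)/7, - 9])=[ - 21*sqrt ( 2 ),-10,- 10, - 9, - 9, - 8, - 4 , - 6*sqrt(17)/7,0,3*sqrt(13 )/13,  1  ,  1,sqrt( 7),pi]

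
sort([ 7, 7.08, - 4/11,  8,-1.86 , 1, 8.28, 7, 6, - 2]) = [ - 2,-1.86, - 4/11,1, 6, 7, 7, 7.08, 8, 8.28 ] 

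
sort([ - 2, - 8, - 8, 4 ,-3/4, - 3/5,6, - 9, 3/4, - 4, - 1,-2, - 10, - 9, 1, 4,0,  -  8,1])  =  [ - 10, - 9, - 9, - 8,-8 , - 8, - 4, - 2,- 2,- 1, - 3/4, - 3/5, 0 , 3/4,1,  1,4, 4,6]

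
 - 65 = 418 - 483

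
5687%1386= 143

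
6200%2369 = 1462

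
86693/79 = 86693/79 = 1097.38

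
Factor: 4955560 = 2^3 * 5^1*229^1*541^1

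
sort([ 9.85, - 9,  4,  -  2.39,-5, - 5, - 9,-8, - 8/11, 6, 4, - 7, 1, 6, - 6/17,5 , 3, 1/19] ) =[ - 9, - 9, - 8, - 7, - 5, - 5,  -  2.39, -8/11, - 6/17, 1/19, 1, 3,4, 4, 5, 6, 6, 9.85 ] 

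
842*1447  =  1218374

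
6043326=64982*93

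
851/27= 31  +  14/27 = 31.52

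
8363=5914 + 2449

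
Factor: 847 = 7^1*11^2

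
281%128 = 25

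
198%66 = 0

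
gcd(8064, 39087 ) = 9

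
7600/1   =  7600= 7600.00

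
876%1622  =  876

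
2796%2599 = 197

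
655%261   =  133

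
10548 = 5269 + 5279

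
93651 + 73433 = 167084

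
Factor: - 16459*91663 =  - 1508681317 = - 11^1*13^1 * 109^1 * 151^1 * 641^1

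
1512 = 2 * 756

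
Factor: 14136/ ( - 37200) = -19/50  =  - 2^(  -  1 )* 5^(-2)*19^1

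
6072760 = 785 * 7736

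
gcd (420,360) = 60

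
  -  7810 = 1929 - 9739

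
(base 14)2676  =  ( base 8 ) 15160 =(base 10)6768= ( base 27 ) 97i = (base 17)1672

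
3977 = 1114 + 2863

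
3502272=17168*204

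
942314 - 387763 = 554551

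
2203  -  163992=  - 161789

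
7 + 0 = 7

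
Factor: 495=3^2*5^1*11^1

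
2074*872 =1808528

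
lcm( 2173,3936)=208608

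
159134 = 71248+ 87886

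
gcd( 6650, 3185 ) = 35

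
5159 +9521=14680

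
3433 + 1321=4754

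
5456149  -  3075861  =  2380288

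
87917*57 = 5011269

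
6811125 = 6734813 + 76312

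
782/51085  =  46/3005 = 0.02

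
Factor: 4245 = 3^1 * 5^1 * 283^1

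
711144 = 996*714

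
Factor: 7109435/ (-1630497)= - 3^ ( - 1 )*  5^1*11^( - 1 )*173^1*8219^1*49409^( - 1)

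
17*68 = 1156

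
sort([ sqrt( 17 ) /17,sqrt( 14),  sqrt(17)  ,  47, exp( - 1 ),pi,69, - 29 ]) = [ - 29 , sqrt ( 17 )/17,  exp( - 1 ),  pi,sqrt( 14),sqrt( 17 ),47,69]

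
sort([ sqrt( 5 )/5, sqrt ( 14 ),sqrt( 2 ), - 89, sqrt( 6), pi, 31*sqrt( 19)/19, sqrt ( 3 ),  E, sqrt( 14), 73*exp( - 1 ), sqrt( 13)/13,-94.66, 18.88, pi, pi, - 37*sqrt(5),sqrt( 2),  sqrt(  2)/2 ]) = [- 94.66, - 89, - 37*sqrt( 5 ), sqrt(13 ) /13,sqrt(5 )/5,sqrt(2 )/2, sqrt( 2),sqrt( 2 ),sqrt( 3)  ,  sqrt (6), E, pi, pi, pi, sqrt( 14), sqrt ( 14), 31*sqrt( 19 )/19, 18.88,73*exp(-1 ) ]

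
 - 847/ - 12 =70 + 7/12 = 70.58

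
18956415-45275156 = -26318741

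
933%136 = 117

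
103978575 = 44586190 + 59392385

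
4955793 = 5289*937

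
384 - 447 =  - 63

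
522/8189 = 522/8189 = 0.06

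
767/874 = 767/874  =  0.88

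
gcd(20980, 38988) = 4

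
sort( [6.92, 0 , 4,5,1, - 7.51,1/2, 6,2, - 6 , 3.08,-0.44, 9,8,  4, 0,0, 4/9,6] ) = [ - 7.51, - 6, - 0.44, 0, 0,0,4/9, 1/2, 1, 2,3.08, 4,4 , 5, 6, 6, 6.92, 8,9]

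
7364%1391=409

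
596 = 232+364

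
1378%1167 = 211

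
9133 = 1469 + 7664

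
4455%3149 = 1306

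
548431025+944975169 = 1493406194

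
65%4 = 1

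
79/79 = 1 = 1.00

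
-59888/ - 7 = 8555+ 3/7  =  8555.43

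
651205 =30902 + 620303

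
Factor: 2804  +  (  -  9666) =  - 2^1*47^1*73^1 = -6862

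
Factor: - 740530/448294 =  - 5^1*11^( - 1)*41^( - 1 ) * 149^1 = - 745/451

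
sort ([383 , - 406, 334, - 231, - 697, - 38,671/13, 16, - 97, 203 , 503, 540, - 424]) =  [-697 , - 424, - 406, - 231 , -97, - 38,16,671/13,203,334, 383,503, 540]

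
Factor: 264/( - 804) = - 22/67 =- 2^1* 11^1*67^( - 1)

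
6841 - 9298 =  - 2457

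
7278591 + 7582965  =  14861556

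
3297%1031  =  204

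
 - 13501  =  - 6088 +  - 7413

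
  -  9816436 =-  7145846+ - 2670590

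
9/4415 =9/4415  =  0.00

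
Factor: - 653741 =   -  11^1*103^1*577^1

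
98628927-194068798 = - 95439871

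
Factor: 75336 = 2^3*3^1*43^1*73^1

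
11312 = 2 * 5656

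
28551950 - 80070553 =-51518603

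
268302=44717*6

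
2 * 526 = 1052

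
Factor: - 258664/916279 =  - 36952/130897= - 2^3* 13^ ( - 1)* 31^1*149^1*10069^ (  -  1)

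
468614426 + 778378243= 1246992669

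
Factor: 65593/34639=47^( - 1) * 89^1 = 89/47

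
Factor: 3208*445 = 2^3*5^1*89^1*401^1  =  1427560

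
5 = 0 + 5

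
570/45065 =114/9013 = 0.01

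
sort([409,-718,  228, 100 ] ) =[ - 718, 100,228, 409 ]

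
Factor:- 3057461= - 11^1*19^1 *14629^1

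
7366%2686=1994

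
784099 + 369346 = 1153445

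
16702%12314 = 4388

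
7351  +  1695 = 9046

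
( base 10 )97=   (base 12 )81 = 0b1100001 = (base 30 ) 37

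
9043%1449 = 349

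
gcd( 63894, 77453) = 1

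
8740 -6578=2162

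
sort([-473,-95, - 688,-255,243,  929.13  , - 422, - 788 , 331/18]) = [ - 788, - 688, - 473, - 422, - 255, - 95, 331/18, 243,929.13] 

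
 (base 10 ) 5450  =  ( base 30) 61K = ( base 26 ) 81g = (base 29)6dr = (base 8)12512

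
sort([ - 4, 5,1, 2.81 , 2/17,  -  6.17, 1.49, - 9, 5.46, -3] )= [ -9, - 6.17, - 4,  -  3,2/17, 1, 1.49, 2.81, 5,5.46] 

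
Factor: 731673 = 3^5*3011^1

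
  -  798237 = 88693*( - 9)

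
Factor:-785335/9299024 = -2^( - 4 )*5^1*7^(-2) * 23^1 * 29^( - 1 ) * 409^( - 1 )*6829^1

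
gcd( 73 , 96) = 1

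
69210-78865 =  - 9655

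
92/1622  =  46/811 = 0.06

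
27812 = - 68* ( - 409 ) 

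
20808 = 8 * 2601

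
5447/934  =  5447/934  =  5.83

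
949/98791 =949/98791 = 0.01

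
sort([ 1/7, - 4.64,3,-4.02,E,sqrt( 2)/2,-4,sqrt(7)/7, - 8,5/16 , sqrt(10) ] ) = [ - 8,-4.64, - 4.02,- 4, 1/7,5/16 , sqrt(7 )/7,sqrt(2) /2, E, 3,sqrt(10) ] 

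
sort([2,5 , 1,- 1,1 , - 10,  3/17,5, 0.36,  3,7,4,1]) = [ - 10 , - 1,  3/17,0.36, 1, 1, 1,2, 3,4,5, 5,  7]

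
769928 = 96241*8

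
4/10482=2/5241 = 0.00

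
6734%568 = 486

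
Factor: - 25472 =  - 2^7*199^1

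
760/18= 42 + 2/9 = 42.22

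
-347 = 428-775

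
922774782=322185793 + 600588989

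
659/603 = 659/603 = 1.09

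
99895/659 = 99895/659= 151.59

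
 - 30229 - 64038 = -94267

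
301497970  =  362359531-60861561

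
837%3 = 0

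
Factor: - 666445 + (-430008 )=-1096453 = -71^1*15443^1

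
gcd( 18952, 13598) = 2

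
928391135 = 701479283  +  226911852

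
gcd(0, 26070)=26070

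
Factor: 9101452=2^2 * 2275363^1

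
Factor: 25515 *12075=3^7*5^3*7^2*23^1= 308093625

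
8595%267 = 51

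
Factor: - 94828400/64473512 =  - 2^1*5^2*43^( - 1 )*187423^ (-1) * 237071^1 = - 11853550/8059189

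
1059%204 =39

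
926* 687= 636162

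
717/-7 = -103  +  4/7 = - 102.43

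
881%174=11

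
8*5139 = 41112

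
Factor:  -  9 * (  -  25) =225 = 3^2*5^2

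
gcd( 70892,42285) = 1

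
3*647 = 1941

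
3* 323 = 969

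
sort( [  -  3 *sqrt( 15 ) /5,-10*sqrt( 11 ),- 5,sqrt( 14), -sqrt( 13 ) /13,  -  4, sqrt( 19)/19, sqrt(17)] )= [-10*sqrt(11),-5, - 4, - 3*sqrt( 15)/5, - sqrt( 13) /13,sqrt(19 )/19, sqrt ( 14 ), sqrt(17)]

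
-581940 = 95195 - 677135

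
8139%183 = 87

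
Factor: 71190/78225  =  2^1*3^1 * 5^( -1 )  *  113^1*149^(- 1) = 678/745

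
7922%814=596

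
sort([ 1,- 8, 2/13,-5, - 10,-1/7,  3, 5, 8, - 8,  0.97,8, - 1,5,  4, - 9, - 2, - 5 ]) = [-10,- 9,-8, -8,  -  5, - 5 ,-2,  -  1,-1/7, 2/13, 0.97,1, 3,4, 5, 5, 8, 8 ] 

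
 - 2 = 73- 75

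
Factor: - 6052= -2^2*17^1 * 89^1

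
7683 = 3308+4375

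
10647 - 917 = 9730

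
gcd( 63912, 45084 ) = 12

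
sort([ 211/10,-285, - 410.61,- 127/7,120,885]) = [ - 410.61 , - 285,-127/7,  211/10,120,  885 ]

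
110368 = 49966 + 60402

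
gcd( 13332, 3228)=12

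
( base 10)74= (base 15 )4E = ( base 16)4a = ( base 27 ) 2K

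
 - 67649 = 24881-92530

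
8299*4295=35644205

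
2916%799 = 519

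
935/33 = 28 + 1/3 = 28.33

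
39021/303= 13007/101 = 128.78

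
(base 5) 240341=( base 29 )AF1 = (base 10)8846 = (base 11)6712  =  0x228E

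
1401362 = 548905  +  852457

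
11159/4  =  2789+ 3/4  =  2789.75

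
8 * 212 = 1696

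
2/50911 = 2/50911 = 0.00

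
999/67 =999/67= 14.91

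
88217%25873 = 10598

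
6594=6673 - 79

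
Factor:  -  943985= -5^1*7^2 * 3853^1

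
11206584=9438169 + 1768415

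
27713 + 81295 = 109008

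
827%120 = 107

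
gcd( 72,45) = 9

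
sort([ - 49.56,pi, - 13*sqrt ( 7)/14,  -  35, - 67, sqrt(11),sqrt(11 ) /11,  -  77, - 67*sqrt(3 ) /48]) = [ - 77, - 67,  -  49.56, - 35, - 13*sqrt( 7)/14, - 67*sqrt (3 ) /48,  sqrt(11 )/11,pi,  sqrt (11)] 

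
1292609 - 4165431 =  - 2872822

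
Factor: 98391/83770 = 2^( - 1 )*3^1*5^( - 1)*8377^( - 1)*32797^1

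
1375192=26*52892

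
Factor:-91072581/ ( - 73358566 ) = 2^ (-1 )*3^1*43^1*705989^1*36679283^ ( - 1 ) 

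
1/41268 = 1/41268 = 0.00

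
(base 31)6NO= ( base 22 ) D9D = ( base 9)8825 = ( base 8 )14547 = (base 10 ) 6503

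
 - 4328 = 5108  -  9436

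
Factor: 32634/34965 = 14/15 =2^1*3^ ( - 1 ) * 5^( - 1) * 7^1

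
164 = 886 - 722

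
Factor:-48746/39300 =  -2^(-1)*3^( - 1)*5^(  -  2)*131^(-1)*24373^1=- 24373/19650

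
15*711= 10665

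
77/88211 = 77/88211= 0.00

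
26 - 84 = - 58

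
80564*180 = 14501520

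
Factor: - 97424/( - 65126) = 2^3*6089^1*32563^( - 1) =48712/32563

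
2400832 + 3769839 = 6170671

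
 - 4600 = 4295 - 8895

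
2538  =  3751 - 1213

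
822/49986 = 137/8331 = 0.02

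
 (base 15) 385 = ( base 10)800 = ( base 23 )1bi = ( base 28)10g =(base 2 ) 1100100000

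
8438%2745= 203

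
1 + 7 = 8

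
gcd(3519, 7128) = 9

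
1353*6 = 8118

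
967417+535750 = 1503167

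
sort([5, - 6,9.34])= [  -  6,  5,9.34]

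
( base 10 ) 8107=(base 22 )ggb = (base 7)32431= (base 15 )2607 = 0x1FAB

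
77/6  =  77/6 = 12.83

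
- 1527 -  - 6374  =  4847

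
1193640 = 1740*686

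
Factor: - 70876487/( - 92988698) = 2^( - 1) * 19^( - 1)* 109^1 *59113^1*222461^( - 1 ) = 6443317/8453518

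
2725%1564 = 1161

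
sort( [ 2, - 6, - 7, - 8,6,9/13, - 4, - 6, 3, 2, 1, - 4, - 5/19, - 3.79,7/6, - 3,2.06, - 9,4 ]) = [ - 9, - 8, - 7,- 6, - 6,-4, - 4, - 3.79, - 3, - 5/19,9/13, 1, 7/6,  2, 2,2.06, 3,4, 6] 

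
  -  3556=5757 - 9313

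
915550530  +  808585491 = 1724136021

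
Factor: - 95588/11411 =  - 2^2*23^1*1039^1*11411^(- 1) 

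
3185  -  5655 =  - 2470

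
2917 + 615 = 3532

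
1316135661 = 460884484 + 855251177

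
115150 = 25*4606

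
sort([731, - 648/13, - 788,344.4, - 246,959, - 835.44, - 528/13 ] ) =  [ - 835.44 , - 788,-246,  -  648/13, - 528/13, 344.4,  731,959]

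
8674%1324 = 730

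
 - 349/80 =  - 349/80  =  - 4.36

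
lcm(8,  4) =8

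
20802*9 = 187218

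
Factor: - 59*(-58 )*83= 2^1*29^1*59^1*83^1 =284026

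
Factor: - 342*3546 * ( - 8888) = 10778762016=2^5 * 3^4 * 11^1*19^1*101^1*197^1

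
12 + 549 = 561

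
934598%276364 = 105506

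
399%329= 70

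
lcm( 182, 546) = 546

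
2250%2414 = 2250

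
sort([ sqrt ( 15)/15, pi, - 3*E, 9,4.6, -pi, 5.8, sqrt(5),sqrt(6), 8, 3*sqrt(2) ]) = [ - 3*E,-pi, sqrt(15 )/15, sqrt( 5 ), sqrt( 6 ), pi,3*  sqrt(2), 4.6, 5.8,8,9 ] 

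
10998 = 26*423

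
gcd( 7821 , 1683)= 99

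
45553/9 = 45553/9= 5061.44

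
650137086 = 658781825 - 8644739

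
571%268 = 35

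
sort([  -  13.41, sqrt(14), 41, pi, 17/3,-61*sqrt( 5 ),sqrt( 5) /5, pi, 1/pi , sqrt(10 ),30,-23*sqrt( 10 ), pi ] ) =[ - 61*sqrt( 5) ,-23*sqrt( 10), - 13.41, 1/pi, sqrt( 5)/5, pi,pi, pi, sqrt( 10 ), sqrt (14 ), 17/3, 30,41 ]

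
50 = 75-25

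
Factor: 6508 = 2^2*1627^1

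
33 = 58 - 25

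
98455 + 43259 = 141714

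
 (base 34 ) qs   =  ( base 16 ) 390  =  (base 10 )912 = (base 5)12122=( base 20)25C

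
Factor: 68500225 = 5^2*17^2 * 19^1*499^1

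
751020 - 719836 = 31184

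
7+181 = 188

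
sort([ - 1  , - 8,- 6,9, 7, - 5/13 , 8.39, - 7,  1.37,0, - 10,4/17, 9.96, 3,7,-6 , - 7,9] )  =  [ - 10, - 8, - 7, - 7 ,-6, - 6, - 1, - 5/13,  0,4/17,1.37, 3,7, 7, 8.39, 9,9, 9.96 ] 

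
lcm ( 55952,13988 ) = 55952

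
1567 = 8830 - 7263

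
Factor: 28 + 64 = 2^2*23^1=92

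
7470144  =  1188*6288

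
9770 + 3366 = 13136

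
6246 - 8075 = - 1829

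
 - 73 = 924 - 997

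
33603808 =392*85724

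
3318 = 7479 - 4161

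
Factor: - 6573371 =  - 7^1*223^1*4211^1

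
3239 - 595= 2644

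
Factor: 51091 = 19^1*2689^1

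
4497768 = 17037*264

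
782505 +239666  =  1022171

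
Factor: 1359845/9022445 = 271969/1804489 = 271969^1*1804489^( - 1)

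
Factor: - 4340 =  - 2^2*5^1*7^1 * 31^1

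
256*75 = 19200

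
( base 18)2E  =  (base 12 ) 42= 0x32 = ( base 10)50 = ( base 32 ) 1i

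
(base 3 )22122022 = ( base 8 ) 14233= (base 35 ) 54y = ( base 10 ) 6299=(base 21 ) e5k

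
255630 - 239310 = 16320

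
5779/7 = 825 + 4/7 = 825.57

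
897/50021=897/50021 = 0.02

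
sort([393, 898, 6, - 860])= [ - 860, 6, 393, 898]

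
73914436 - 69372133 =4542303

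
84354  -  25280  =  59074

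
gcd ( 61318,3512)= 2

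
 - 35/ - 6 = 5 + 5/6 =5.83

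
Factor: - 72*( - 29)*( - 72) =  - 150336 = -2^6*3^4* 29^1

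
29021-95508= -66487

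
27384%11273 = 4838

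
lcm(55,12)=660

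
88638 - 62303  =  26335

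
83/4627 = 83/4627 = 0.02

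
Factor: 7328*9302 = 68165056 = 2^6*229^1*4651^1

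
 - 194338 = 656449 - 850787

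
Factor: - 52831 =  - 23^1*2297^1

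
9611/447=9611/447 = 21.50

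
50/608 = 25/304  =  0.08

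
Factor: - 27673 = -27673^1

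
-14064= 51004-65068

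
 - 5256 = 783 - 6039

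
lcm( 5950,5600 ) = 95200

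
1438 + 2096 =3534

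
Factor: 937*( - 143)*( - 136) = 2^3 * 11^1*13^1 * 17^1 * 937^1 = 18222776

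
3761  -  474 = 3287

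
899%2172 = 899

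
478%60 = 58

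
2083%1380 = 703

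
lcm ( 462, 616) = 1848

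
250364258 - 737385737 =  - 487021479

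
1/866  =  1/866 = 0.00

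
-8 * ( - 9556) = 76448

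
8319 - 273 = 8046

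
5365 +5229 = 10594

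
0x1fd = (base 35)ej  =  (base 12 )365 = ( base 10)509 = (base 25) k9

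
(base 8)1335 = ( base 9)1004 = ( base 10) 733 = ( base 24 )16d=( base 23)18K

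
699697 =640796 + 58901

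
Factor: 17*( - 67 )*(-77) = 87703 = 7^1*11^1*17^1*67^1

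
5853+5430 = 11283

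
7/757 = 7/757  =  0.01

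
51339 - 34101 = 17238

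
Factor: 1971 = 3^3*73^1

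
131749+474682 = 606431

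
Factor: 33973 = 53^1*641^1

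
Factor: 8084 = 2^2*43^1*47^1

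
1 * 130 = 130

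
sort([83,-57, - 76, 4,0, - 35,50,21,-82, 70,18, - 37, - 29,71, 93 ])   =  [-82, - 76,-57,-37,-35,-29,0,4,18, 21,50, 70, 71,83,93 ]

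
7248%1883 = 1599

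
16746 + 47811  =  64557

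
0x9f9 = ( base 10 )2553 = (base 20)67D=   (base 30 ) 2p3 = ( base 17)8E3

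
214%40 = 14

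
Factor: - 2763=-3^2*307^1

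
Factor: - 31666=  - 2^1*71^1*223^1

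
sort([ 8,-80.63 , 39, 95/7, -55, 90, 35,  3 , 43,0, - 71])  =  [ - 80.63, - 71, -55, 0,3, 8, 95/7 , 35,  39,43,90]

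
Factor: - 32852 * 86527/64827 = -2^2*3^ ( - 3)*7^( - 3)*43^1*47^1*191^1 * 263^1= - 406083572/9261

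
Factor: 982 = 2^1* 491^1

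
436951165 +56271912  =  493223077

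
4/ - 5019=- 1 + 5015/5019 = - 0.00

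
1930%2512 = 1930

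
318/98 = 159/49 = 3.24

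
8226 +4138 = 12364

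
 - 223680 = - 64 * 3495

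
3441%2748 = 693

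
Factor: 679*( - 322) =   -  218638 = -2^1*7^2*23^1*97^1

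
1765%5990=1765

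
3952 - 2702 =1250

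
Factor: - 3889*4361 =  - 7^2*89^1 * 3889^1   =  - 16959929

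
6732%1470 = 852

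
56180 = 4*14045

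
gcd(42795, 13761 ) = 9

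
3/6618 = 1/2206 = 0.00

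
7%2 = 1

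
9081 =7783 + 1298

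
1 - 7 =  - 6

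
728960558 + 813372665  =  1542333223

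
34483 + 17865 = 52348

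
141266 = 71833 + 69433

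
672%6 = 0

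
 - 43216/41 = - 43216/41= - 1054.05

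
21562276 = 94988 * 227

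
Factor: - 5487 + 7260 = 3^2*197^1 = 1773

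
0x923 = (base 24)41B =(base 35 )1vt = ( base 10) 2339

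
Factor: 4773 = 3^1*37^1*43^1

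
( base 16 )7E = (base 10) 126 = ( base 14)90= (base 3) 11200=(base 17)77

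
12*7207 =86484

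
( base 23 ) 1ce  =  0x333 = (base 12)583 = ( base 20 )20j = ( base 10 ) 819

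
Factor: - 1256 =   -  2^3*157^1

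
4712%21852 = 4712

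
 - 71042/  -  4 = 17760 +1/2 = 17760.50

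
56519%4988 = 1651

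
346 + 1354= 1700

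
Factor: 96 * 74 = 2^6*3^1 * 37^1 = 7104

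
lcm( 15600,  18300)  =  951600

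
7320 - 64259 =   -  56939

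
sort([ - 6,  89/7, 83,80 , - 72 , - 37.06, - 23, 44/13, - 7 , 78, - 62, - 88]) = [ - 88, - 72,-62, - 37.06,-23,-7,- 6, 44/13,89/7, 78, 80, 83]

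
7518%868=574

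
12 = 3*4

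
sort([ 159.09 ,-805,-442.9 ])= [ - 805, - 442.9,159.09]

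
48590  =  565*86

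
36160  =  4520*8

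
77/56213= 77/56213= 0.00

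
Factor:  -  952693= -7^1*136099^1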